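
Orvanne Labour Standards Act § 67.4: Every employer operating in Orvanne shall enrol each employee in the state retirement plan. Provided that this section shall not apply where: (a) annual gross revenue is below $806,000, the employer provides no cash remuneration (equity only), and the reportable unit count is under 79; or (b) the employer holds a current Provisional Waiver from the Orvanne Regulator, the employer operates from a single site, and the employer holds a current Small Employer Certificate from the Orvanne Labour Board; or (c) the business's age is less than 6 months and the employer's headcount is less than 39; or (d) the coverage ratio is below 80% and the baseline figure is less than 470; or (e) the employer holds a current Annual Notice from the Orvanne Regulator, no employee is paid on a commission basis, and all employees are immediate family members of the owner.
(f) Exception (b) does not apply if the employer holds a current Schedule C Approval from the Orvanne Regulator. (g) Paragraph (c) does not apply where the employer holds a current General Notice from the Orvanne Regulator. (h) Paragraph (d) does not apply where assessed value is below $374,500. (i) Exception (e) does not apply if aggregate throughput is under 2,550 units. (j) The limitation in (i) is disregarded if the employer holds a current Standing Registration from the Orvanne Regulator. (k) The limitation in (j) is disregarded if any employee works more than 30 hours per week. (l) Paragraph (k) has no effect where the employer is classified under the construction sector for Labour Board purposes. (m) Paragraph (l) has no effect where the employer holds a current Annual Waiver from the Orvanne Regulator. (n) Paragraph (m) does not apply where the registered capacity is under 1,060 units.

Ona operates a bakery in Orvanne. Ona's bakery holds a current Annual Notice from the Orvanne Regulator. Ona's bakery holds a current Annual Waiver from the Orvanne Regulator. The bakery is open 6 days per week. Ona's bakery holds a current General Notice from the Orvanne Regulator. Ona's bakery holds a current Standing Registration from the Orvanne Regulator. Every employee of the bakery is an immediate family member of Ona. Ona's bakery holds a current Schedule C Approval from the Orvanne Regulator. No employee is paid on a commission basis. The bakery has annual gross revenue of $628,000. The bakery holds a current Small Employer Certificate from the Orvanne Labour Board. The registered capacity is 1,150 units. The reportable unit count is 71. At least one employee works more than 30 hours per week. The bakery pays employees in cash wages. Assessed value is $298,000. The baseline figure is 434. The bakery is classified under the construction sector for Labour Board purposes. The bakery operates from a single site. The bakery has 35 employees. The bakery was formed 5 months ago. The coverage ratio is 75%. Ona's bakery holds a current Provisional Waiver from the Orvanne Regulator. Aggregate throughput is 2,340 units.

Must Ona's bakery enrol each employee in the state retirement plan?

Yes — Ona's bakery must enrol each employee in the state retirement plan.

Exception (a) does not apply: employees are paid cash wages.
Exception (b): a current Provisional Waiver is held; the employer operates from a single site; a current Small Employer Certificate is held — every condition holds. Turning to paragraph (f): (f) operates — a current Schedule C Approval is held. (b) is therefore removed.
Exception (c) is satisfied on its face — the business's age is 5 months, less than the 6 months limit; the employer's headcount is 35, less than the 39 limit. But: (g) operates against (c): a current General Notice is held. (c) is therefore removed.
Exception (d): the coverage ratio is 75%, below the 80% limit; the baseline figure is 434, less than the 470 limit — every condition holds. Turning to paragraph (h): (h) operates against (d): assessed value is $298,000, below the $374,500 limit. Exception (d) does not apply.
Exception (e)'s conditions are all satisfied: a current Annual Notice is held; no employee is paid on commission; every employee is an immediate family member. But applying paragraphs (i)–(n): (i) operates against (e): aggregate throughput is 2,340 units, under the 2,550 units limit. (j) is triggered (a current Standing Registration is held), but is displaced by (k): (k) operates against (j): at least one employee exceeds 30 hours/week. (l) operates (the bakery is classified under the construction sector), but yields to (m): (m) is triggered — a current Annual Waiver is held. (n) is not triggered (the registered capacity is 1,150 units, not under 1,060 units), so (m) stands. Exception (e) does not apply.
No exception displaces § 67.4.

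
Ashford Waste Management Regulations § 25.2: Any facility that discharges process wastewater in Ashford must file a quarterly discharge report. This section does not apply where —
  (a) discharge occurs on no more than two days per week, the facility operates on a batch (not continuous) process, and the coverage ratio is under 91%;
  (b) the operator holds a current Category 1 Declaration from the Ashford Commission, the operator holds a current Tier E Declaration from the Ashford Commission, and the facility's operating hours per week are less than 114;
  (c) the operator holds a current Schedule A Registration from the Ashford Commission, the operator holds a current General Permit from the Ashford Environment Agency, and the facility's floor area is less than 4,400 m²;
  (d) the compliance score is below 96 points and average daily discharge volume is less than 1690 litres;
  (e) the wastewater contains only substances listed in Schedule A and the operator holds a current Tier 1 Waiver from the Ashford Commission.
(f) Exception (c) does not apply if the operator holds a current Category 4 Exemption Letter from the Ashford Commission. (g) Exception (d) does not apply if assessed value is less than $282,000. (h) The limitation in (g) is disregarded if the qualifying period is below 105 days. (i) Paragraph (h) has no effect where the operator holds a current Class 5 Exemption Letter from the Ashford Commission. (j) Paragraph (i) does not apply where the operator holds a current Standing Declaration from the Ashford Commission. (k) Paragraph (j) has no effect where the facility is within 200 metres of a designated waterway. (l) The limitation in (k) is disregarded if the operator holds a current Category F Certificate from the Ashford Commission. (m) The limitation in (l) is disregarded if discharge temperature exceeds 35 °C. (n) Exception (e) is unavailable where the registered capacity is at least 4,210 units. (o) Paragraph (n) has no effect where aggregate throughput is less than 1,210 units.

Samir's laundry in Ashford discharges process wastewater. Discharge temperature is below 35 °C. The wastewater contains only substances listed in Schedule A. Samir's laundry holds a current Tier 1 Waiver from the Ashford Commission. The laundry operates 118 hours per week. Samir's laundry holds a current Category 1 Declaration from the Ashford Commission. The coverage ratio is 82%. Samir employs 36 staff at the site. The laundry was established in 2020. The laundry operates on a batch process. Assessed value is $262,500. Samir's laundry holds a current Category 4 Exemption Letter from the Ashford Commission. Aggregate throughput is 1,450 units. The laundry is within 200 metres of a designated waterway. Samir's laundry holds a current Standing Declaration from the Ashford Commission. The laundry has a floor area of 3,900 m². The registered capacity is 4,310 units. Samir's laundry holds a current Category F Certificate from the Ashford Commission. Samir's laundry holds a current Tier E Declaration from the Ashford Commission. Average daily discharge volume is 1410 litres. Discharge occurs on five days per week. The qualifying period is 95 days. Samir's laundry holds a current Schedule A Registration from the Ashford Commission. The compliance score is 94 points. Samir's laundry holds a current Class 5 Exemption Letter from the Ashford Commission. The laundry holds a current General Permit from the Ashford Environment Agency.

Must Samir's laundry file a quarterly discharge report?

No — exception (d) applies; Samir's laundry is not required to file a quarterly discharge report.

Exception (a) does not apply: discharge occurs on five days per week.
Exception (b) does not apply: the facility's operating hours per week are 118, not less than 114.
Exception (c): a current Schedule A Registration is held; a current General Permit is held; the facility's floor area is 3,900 m², less than the 4,400 m² limit — every condition holds. But applying paragraph (f): (f) operates against (c): a current Category 4 Exemption Letter is held. So (c) is unavailable.
All of (d)'s requirements are met (the compliance score is 94 points, below the 96 points limit; average daily discharge volume is 1410 litres, less than the 1690 litres limit). Applying paragraphs (g)–(m): (g) would limit (d) — assessed value is $262,500, less than the $282,000 limit — but (h) sets (g) aside: (h) is triggered — the qualifying period is 95 days, below the 105 days limit. (i) operates (a current Class 5 Exemption Letter is held), but yields to (j): (j) operates against (i): a current Standing Declaration is held. (k) operates (the laundry is within 200 m of a designated waterway), but is itself disapplied by (l): (l) operates against (k): a current Category F Certificate is held. (m), which would lift (l), is not triggered — discharge temperature is below 35 °C. (d) remains available.
All of (e)'s requirements are met (the wastewater is Schedule-A-only; a current Tier 1 Waiver is held). Turning to paragraphs (n)–(o): (n) operates against (e): the registered capacity is 4,310 units, meeting the 4,210 units threshold. (o), which would lift (n), is not triggered — aggregate throughput is 1,450 units, not less than 1,210 units. Exception (e) does not apply.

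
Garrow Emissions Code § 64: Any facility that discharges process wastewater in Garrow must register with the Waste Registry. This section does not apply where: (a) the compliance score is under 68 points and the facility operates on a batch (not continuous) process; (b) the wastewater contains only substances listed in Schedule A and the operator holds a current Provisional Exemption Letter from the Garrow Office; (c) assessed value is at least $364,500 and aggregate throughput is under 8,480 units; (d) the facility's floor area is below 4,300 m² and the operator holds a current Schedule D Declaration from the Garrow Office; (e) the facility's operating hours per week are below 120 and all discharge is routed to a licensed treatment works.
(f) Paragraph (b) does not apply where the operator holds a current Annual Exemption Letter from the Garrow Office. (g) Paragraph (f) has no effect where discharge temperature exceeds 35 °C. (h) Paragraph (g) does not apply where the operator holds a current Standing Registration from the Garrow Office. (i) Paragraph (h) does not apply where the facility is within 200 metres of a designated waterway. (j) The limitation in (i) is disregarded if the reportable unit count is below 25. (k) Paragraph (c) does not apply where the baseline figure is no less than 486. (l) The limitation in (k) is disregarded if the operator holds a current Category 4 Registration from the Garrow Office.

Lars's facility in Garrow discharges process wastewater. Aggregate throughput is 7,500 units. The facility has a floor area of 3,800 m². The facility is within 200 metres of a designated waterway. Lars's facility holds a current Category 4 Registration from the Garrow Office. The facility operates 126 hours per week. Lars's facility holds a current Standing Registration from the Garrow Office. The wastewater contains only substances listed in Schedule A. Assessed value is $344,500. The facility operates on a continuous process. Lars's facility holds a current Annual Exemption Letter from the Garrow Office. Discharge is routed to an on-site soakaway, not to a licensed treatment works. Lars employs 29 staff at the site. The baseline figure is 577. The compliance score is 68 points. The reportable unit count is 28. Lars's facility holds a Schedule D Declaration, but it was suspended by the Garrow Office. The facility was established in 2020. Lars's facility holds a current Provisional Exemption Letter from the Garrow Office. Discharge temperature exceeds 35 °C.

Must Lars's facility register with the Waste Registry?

Exception (a) fails — the compliance score is 68 points, not under 68 points.
All of (b)'s requirements are met (the wastewater is Schedule-A-only; a current Provisional Exemption Letter is held). Applying paragraphs (f)–(j): (f) would limit (b) — a current Annual Exemption Letter is held — but (g) sets (f) aside: (g) is engaged — discharge temperature exceeds 35 °C. (h) would limit (g) — a current Standing Registration is held — but (i) sets (h) aside: (i) is engaged — the facility is within 200 m of a designated waterway. (j), which would lift (i), is not triggered — the reportable unit count is 28, not below 25. So (b) applies.
Exception (c) fails — assessed value is $344,500, short of $364,500.
Exception (d) requires that the operator holds a current Schedule D Declaration from the Garrow Office; but there is no Schedule D Declaration in force, so (d) is unavailable.
Exception (e) fails — the facility's operating hours per week are 126, not below 120.

No — exception (b) applies; Lars's facility is not required to register with the Waste Registry.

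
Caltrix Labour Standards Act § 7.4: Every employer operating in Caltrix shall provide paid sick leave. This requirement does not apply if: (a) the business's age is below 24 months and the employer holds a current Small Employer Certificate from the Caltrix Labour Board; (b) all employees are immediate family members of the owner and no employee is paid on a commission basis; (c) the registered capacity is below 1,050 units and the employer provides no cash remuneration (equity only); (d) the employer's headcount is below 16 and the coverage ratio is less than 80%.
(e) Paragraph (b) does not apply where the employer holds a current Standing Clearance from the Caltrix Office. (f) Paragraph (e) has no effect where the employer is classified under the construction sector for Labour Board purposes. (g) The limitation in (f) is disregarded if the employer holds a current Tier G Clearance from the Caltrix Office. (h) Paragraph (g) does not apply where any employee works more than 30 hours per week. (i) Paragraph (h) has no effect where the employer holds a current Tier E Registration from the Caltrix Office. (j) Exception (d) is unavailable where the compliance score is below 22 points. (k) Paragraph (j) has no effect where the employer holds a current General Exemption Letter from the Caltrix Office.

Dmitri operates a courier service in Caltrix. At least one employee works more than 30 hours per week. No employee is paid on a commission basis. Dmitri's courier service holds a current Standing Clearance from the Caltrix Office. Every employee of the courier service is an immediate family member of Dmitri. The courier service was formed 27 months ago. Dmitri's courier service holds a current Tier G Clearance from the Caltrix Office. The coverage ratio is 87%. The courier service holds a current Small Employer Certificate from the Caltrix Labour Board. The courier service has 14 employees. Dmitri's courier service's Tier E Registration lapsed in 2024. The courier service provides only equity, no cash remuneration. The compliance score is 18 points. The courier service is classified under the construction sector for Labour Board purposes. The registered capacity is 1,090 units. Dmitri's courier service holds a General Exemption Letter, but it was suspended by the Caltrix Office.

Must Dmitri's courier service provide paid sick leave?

No — exception (b) applies; Dmitri's courier service is not required to provide paid sick leave.

Exception (a) does not apply: the business's age is 27 months, not below 24 months.
Exception (b)'s conditions are all satisfied: every employee is an immediate family member; no employee is paid on commission. Considering the limiting provisions: (e) applies (a current Standing Clearance is held), but is set aside by (f): (f) operates — the courier service is classified under the construction sector. (g) would limit (f) — a current Tier G Clearance is held — but (h) sets (g) aside: (h) applies — at least one employee exceeds 30 hours/week. (i), which would lift (h), is not engaged — the Tier E Registration is not current. Exception (b) stands.
Exception (c) does not apply: the registered capacity is 1,090 units, not below 1,050 units.
Exception (d) does not apply: the coverage ratio is 87%, not less than 80%.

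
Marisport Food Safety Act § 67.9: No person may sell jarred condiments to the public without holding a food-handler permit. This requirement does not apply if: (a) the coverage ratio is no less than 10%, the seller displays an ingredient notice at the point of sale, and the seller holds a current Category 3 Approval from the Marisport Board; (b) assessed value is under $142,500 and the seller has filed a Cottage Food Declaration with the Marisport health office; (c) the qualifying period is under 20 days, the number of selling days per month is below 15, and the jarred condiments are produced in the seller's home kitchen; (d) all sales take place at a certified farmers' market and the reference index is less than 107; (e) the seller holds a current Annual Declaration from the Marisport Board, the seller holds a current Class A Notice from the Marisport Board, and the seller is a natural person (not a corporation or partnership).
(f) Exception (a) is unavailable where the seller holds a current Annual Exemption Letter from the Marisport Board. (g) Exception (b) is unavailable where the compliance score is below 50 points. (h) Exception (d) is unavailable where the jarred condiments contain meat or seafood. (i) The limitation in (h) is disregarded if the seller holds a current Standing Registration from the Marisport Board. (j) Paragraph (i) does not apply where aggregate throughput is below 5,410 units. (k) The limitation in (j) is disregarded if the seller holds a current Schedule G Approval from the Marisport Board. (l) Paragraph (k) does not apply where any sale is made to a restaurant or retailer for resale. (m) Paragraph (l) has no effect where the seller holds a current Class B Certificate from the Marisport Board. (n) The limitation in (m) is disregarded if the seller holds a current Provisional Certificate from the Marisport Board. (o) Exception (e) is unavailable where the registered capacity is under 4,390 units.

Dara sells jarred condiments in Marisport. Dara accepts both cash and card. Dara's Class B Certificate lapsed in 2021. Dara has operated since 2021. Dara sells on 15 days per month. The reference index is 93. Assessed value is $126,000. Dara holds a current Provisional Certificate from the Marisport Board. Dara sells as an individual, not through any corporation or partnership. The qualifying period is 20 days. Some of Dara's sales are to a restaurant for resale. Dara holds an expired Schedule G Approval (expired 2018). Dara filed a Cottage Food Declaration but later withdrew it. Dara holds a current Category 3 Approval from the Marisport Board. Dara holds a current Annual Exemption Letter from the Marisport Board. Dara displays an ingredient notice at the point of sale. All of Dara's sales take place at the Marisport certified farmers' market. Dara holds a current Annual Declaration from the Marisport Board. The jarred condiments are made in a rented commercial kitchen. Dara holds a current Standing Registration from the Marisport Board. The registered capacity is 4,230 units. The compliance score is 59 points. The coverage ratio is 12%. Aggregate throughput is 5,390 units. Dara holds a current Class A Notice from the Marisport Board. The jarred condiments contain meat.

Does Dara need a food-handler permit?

Exception (a): the coverage ratio is 12%, meeting the 10% threshold; an ingredient notice is displayed; a current Category 3 Approval is held — every condition holds. But: (f) operates against (a): a current Annual Exemption Letter is held. Exception (a) does not apply.
Exception (b) requires that the seller has filed a Cottage Food Declaration with the Marisport health office; but the Cottage Food Declaration was withdrawn, so (b) is unavailable.
Exception (c) requires that the qualifying period is under 20 days; but the qualifying period is 20 days, not under 20 days, so (c) is unavailable.
Exception (d) is satisfied on its face — all sales are at a certified farmers' market; the reference index is 93, less than the 107 limit. However, paragraphs (h)–(n) must be considered: (h) operates against (d): the jarred condiments contain meat. (i) operates (a current Standing Registration is held), but yields to (j): (j) is engaged — aggregate throughput is 5,390 units, below the 5,410 units limit. (k), which would lift (j), is not engaged — there is no Schedule G Approval in force. So (d) is unavailable.
Exception (e) is satisfied on its face — a current Annual Declaration is held; a current Class A Notice is held; the seller is a natural person. However, paragraph (o) must be considered: (o) is engaged — the registered capacity is 4,230 units, under the 4,390 units limit. Exception (e) does not apply.
No exception displaces § 67.9.

Yes — Dara must hold a food-handler permit.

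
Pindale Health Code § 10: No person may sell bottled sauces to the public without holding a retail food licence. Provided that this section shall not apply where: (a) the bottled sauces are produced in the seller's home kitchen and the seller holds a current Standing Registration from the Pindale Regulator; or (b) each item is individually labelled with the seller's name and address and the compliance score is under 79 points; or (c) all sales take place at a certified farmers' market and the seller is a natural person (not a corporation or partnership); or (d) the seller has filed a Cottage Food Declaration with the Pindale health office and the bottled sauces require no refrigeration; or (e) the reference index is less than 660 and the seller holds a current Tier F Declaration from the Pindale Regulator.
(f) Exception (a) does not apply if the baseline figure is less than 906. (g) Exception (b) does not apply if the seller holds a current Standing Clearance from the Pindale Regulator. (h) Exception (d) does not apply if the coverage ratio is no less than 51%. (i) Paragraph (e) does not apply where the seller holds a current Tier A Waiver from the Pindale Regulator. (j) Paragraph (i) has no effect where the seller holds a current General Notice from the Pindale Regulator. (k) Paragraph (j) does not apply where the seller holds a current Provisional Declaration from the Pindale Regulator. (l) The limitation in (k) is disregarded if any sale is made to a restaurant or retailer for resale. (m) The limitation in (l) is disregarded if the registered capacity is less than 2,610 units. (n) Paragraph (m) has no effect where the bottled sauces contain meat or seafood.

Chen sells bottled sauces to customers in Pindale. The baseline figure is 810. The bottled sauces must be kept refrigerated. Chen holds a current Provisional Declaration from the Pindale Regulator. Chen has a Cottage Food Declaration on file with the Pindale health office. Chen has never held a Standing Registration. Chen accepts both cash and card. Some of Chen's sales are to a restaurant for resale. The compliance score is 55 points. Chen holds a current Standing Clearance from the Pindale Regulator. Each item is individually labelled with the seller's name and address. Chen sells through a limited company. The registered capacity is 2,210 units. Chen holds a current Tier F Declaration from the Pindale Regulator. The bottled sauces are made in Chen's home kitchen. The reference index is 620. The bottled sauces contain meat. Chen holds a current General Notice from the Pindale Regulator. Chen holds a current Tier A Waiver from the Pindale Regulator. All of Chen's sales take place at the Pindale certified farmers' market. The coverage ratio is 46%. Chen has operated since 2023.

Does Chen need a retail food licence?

Exception (a) fails — there is no Standing Registration in force.
Exception (b)'s conditions are all satisfied: items are individually labelled; the compliance score is 55 points, under the 79 points limit. However, paragraph (g) must be considered: (g) operates against (b): a current Standing Clearance is held. So (b) is unavailable.
Exception (c) requires that the seller is a natural person (not a corporation or partnership); but the seller operates through a limited company, so (c) is unavailable.
Exception (d) fails — the bottled sauces require refrigeration.
All of (e)'s requirements are met (the reference index is 620, less than the 660 limit; a current Tier F Declaration is held). As to paragraphs (i)–(n): (i) applies (a current Tier A Waiver is held), but is set aside by (j): (j) operates against (i): a current General Notice is held. (k) operates (a current Provisional Declaration is held), but is displaced by (l): (l) applies — some sales are to a restaurant for resale. (m) operates (the registered capacity is 2,210 units, less than the 2,610 units limit), but yields to (n): (n) operates — the bottled sauces contain meat. (e) remains available.

No — exception (e) applies; Chen is not required to hold a retail food licence.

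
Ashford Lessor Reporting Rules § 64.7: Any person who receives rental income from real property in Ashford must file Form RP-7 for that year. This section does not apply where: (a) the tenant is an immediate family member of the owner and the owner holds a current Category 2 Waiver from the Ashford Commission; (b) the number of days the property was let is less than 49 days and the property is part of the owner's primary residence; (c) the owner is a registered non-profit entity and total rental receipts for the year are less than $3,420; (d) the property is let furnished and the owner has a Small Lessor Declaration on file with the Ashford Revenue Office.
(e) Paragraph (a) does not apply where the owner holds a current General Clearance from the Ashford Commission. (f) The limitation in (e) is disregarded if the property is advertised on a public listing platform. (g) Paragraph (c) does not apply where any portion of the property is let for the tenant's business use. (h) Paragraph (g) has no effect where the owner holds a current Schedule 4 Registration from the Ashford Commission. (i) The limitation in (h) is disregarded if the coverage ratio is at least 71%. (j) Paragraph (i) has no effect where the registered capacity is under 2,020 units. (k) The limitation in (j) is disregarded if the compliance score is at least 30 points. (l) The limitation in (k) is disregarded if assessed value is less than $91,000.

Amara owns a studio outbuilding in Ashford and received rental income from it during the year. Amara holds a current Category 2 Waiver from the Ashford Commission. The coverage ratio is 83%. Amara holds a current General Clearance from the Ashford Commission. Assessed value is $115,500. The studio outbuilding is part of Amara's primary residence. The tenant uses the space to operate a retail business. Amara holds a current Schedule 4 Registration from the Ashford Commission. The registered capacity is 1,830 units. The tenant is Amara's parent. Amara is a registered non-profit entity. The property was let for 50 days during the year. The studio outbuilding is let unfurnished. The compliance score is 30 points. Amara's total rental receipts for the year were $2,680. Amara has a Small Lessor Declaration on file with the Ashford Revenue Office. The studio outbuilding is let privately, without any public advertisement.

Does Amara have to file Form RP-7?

Yes — Amara must file Form RP-7.

Exception (a): the tenant is an immediate family member; a current Category 2 Waiver is held — every condition holds. Turning to paragraphs (e)–(f): (e) applies — a current General Clearance is held. (f) does not operate here (the property is let privately without advertisement), so (e) stands. Exception (a) does not apply.
Exception (b) requires that the number of days the property was let is less than 49 days; but the number of days the property was let is 50 days, not less than 49 days, so (b) is unavailable.
Exception (c): Amara is a registered non-profit; total rental receipts for the year are $2,680, less than the $3,420 limit — every condition holds. Turning to paragraphs (g)–(l): (g) operates against (c): the space is let for business use. (h) applies (a current Schedule 4 Registration is held), but yields to (i): (i) operates against (h): the coverage ratio is 83%, meeting the 71% threshold. (j) operates (the registered capacity is 1,830 units, under the 2,020 units limit), but is displaced by (k): (k) operates — the compliance score is 30 points, meeting the 30 points threshold. (l) does not operate here (assessed value is $115,500, not less than $91,000), so (k) stands. So (c) is unavailable.
Exception (d) does not apply: the property is let unfurnished.
Every exception is unavailable, so the rule governs.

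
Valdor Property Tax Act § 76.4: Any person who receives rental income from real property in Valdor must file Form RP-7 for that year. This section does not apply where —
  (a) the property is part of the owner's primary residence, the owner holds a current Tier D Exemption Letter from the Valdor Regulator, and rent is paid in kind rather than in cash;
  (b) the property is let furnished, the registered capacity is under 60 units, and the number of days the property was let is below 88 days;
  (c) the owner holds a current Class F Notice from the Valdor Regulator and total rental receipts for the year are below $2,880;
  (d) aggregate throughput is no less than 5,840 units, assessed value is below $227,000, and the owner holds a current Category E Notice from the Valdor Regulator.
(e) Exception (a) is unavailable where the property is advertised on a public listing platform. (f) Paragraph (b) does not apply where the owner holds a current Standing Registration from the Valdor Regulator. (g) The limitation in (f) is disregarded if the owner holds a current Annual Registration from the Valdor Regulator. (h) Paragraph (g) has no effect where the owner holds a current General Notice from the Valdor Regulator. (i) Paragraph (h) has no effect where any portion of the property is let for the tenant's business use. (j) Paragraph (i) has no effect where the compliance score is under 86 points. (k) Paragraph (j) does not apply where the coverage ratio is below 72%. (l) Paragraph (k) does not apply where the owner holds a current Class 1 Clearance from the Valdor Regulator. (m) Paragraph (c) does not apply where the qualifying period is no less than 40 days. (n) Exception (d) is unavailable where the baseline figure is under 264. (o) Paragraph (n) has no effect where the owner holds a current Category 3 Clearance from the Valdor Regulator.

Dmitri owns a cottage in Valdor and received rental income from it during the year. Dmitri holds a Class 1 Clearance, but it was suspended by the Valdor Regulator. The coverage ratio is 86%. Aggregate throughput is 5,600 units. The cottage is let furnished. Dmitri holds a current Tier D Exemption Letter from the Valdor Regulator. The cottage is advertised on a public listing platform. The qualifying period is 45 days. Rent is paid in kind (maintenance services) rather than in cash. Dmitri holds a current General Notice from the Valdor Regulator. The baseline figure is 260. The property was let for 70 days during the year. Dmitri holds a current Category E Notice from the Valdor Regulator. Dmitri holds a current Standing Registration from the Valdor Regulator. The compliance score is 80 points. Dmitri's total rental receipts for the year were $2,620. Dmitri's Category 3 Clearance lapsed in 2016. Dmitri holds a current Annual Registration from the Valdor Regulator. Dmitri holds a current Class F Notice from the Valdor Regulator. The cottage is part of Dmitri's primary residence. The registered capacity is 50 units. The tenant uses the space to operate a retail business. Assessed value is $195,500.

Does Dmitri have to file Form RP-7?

Yes — Dmitri must file Form RP-7.

All of (a)'s requirements are met (the cottage is part of the primary residence; a current Tier D Exemption Letter is held; rent is paid in kind). Turning to paragraph (e): (e) operates against (a): the property is publicly advertised. Exception (a) does not apply.
Exception (b)'s conditions are all satisfied: the property is let furnished; the registered capacity is 50 units, under the 60 units limit; the number of days the property was let is 70 days, below the 88 days limit. Turning to paragraphs (f)–(l): (f) operates against (b): a current Standing Registration is held. (g) is triggered (a current Annual Registration is held), but is displaced by (h): (h) operates — a current General Notice is held. (i) would limit (h) — the space is let for business use — but (j) sets (i) aside: (j) operates against (i): the compliance score is 80 points, under the 86 points limit. (k), which would lift (j), is not engaged — the coverage ratio is 86%, not below 72%. So (b) is unavailable.
All of (c)'s requirements are met (a current Class F Notice is held; total rental receipts for the year are $2,620, below the $2,880 limit). However, paragraph (m) must be considered: (m) is engaged — the qualifying period is 45 days, meeting the 40 days threshold. So (c) is unavailable.
Exception (d) does not apply: aggregate throughput is 5,600 units, short of 5,840 units.
No exception applies. The general rule governs.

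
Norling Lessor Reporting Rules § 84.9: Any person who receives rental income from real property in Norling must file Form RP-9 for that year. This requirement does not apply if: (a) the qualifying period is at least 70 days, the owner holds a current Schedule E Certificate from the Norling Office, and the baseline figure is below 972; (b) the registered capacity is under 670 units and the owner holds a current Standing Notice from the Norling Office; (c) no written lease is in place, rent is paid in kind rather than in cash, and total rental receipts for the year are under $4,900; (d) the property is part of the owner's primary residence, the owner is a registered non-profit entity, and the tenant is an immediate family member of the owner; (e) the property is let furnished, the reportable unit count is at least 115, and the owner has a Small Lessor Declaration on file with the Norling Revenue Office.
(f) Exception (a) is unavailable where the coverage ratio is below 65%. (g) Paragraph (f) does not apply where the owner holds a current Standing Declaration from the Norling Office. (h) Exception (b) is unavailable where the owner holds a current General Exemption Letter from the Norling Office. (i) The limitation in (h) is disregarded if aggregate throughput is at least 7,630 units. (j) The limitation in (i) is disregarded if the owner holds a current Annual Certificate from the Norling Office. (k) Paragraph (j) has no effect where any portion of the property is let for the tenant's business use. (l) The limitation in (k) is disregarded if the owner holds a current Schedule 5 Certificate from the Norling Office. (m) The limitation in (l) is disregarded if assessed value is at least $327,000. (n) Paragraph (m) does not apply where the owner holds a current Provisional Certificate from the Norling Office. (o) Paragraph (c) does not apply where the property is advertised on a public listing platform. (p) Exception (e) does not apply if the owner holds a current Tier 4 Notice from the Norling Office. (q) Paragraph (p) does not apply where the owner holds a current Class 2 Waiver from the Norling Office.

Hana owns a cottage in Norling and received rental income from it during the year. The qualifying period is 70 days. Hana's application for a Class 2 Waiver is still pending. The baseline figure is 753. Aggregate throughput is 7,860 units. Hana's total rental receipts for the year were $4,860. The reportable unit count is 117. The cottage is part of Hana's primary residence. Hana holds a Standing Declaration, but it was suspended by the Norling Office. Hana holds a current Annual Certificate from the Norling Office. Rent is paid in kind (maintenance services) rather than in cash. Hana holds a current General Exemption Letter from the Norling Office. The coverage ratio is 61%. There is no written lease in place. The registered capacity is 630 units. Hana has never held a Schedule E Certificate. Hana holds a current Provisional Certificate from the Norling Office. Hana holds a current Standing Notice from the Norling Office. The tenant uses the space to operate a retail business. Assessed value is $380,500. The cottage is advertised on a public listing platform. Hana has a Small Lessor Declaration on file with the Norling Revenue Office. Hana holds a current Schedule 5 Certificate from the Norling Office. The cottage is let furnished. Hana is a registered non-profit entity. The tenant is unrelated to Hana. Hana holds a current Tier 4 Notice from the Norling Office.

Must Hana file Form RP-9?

Exception (a) requires that the owner holds a current Schedule E Certificate from the Norling Office; but no current Schedule E Certificate is held, so (a) is unavailable.
All of (b)'s requirements are met (the registered capacity is 630 units, under the 670 units limit; a current Standing Notice is held). Turning to paragraphs (h)–(n): (h) is triggered — a current General Exemption Letter is held. (i) is engaged (aggregate throughput is 7,860 units, meeting the 7,630 units threshold), but is itself disapplied by (j): (j) is engaged — a current Annual Certificate is held. (k) is engaged (the space is let for business use), but yields to (l): (l) is triggered — a current Schedule 5 Certificate is held. (m) applies (assessed value is $380,500, meeting the $327,000 threshold), but is overridden by (n): (n) operates against (m): a current Provisional Certificate is held. So (b) is unavailable.
Exception (c): there is no written lease; rent is paid in kind; total rental receipts for the year are $4,860, under the $4,900 limit — every condition holds. But: (o) operates — the property is publicly advertised. So (c) is unavailable.
Exception (d) fails — the tenant is unrelated to the owner.
All of (e)'s requirements are met (the property is let furnished; the reportable unit count is 117, meeting the 115 threshold; a Small Lessor Declaration is on file). However, paragraphs (p)–(q) must be considered: (p) operates — a current Tier 4 Notice is held. (q), which would lift (p), does not operate here — the Class 2 Waiver is not current. Exception (e) does not apply.
No exception applies. The general rule governs.

Yes — Hana must file Form RP-9.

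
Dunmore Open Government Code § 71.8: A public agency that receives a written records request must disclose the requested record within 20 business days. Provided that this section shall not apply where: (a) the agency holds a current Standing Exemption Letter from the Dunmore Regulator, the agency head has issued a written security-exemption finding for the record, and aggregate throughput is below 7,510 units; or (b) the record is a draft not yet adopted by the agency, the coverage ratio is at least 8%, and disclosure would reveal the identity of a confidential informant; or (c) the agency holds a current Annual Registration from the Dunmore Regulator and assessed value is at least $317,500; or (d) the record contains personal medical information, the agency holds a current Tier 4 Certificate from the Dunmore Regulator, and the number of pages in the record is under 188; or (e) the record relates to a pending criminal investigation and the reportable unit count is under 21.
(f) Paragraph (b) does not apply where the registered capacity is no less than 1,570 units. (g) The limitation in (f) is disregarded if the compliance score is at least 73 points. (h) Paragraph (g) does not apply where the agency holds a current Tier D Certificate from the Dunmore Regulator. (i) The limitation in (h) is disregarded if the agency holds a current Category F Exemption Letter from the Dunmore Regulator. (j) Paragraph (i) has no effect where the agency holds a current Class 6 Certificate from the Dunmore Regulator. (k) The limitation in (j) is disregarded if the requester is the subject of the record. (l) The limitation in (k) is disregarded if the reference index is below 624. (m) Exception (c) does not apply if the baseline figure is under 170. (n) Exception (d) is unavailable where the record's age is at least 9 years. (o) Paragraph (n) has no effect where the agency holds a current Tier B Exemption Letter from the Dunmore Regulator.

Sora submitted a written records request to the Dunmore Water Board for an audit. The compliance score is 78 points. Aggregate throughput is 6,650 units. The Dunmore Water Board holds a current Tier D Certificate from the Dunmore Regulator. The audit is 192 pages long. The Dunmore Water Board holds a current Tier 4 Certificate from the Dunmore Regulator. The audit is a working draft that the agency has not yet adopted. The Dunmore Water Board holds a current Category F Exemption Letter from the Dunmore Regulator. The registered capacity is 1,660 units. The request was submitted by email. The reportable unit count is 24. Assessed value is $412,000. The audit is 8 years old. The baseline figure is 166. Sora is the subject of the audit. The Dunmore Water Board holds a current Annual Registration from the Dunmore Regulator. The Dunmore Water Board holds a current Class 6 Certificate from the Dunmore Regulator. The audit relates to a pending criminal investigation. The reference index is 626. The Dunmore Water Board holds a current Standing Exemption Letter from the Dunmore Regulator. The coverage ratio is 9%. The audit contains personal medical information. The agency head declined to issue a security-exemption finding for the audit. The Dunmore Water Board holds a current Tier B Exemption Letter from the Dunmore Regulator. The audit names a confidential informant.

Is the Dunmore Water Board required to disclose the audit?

Exception (a) does not apply: the agency head declined to issue a security-exemption finding.
Exception (b)'s conditions are all satisfied: the audit is an unadopted draft; the coverage ratio is 9%, meeting the 8% threshold; the audit names a confidential informant. Applying paragraphs (f)–(l): (f) would limit (b) — the registered capacity is 1,660 units, meeting the 1,570 units threshold — but (g) sets (f) aside: (g) operates against (f): the compliance score is 78 points, meeting the 73 points threshold. (h) is triggered (a current Tier D Certificate is held), but yields to (i): (i) operates against (h): a current Category F Exemption Letter is held. (j) would limit (i) — a current Class 6 Certificate is held — but (k) sets (j) aside: (k) applies — Sora is the subject of the audit. (l) does not operate here (the reference index is 626, not below 624), so (k) stands. Exception (b) stands.
Exception (c) is satisfied on its face — a current Annual Registration is held; assessed value is $412,000, meeting the $317,500 threshold. But: (m) applies — the baseline figure is 166, under the 170 limit. So (c) is unavailable.
Exception (d) fails — the number of pages in the record is 192, not under 188.
Exception (e) fails — the reportable unit count is 24, not under 21.

No — exception (b) applies; the Dunmore Water Board is not required to disclose the audit.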